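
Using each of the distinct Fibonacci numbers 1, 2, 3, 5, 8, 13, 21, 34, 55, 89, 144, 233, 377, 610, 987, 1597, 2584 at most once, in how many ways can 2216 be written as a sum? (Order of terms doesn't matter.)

18

2216 = 1597+610+8+1 = 1597+610+5+3+1 = 1597+377+233+8+1 = … (15 more), for 18 in all.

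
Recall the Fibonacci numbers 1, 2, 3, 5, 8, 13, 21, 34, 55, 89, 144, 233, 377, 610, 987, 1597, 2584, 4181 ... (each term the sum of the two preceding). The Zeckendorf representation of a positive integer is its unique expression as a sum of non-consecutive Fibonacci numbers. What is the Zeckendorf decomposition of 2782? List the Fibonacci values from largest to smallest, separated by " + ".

2584 + 144 + 34 + 13 + 5 + 2

Repeatedly subtract the largest Fibonacci number that fits:
2782: greatest Fibonacci not exceeding it is 2584, leaving 198
198: greatest Fibonacci not exceeding it is 144, leaving 54
54: greatest Fibonacci not exceeding it is 34, leaving 20
20: greatest Fibonacci not exceeding it is 13, leaving 7
7: greatest Fibonacci not exceeding it is 5, leaving 2
2: greatest Fibonacci not exceeding it is 2, leaving 0
So 2782 = 2584 + 144 + 34 + 13 + 5 + 2, with no two terms consecutive in the sequence.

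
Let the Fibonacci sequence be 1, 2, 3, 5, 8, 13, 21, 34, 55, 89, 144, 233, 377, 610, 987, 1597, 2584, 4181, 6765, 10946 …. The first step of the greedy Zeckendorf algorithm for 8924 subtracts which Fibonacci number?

6765

6765 ≤ 8924 < 10946, so the largest Fibonacci number not exceeding 8924 is 6765.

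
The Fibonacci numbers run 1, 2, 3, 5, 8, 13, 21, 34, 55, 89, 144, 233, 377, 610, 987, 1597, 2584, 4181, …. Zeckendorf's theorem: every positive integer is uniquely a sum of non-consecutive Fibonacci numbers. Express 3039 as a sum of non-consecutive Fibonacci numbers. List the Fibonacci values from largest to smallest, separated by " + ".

3039: greatest Fibonacci not exceeding it is 2584, leaving 455
455: greatest Fibonacci not exceeding it is 377, leaving 78
78: greatest Fibonacci not exceeding it is 55, leaving 23
23: greatest Fibonacci not exceeding it is 21, leaving 2
2: greatest Fibonacci not exceeding it is 2, leaving 0
So 3039 = 2584 + 377 + 55 + 21 + 2, with no two terms consecutive in the sequence.

2584 + 377 + 55 + 21 + 2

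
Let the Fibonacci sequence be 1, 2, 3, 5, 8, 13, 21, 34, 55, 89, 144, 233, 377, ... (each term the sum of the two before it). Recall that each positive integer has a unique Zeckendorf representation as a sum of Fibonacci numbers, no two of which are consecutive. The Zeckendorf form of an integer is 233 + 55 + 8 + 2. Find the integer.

298

233 + 55 + 8 + 2 = 298.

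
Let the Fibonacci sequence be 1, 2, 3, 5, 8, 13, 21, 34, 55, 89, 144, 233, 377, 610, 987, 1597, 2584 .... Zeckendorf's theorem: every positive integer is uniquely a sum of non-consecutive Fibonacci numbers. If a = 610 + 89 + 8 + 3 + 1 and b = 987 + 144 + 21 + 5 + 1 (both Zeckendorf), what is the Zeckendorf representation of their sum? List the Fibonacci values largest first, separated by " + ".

The two numbers are 711 and 1158, so their sum is 1869.
Greedily peel off the largest Fibonacci term at each step:
subtract 1597 from 1869: 272 remains
subtract 233 from 272: 39 remains
subtract 34 from 39: 5 remains
subtract 5 from 5: 0 remains

1597 + 233 + 34 + 5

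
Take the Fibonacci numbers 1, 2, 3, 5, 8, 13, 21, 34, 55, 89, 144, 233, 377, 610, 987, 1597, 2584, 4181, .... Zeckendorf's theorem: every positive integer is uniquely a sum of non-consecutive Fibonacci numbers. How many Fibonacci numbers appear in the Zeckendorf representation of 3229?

4

3229 − 2584 = 645
645 − 610 = 35
35 − 34 = 1
1 − 1 = 0
3229 = 2584 + 610 + 34 + 1, which has 4 terms.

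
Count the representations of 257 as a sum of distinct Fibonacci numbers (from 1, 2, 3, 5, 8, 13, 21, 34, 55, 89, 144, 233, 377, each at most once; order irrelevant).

257 = 233+21+3 = 233+21+2+1 = 233+13+8+3 = 144+89+21+3 = … (11 more), for 15 in all.

15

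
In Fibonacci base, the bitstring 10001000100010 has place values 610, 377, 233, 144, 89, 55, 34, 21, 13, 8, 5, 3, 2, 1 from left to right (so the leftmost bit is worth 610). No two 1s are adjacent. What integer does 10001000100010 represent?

714

Summing the place values of the 1 bits: 610 + 89 + 13 + 2 = 714.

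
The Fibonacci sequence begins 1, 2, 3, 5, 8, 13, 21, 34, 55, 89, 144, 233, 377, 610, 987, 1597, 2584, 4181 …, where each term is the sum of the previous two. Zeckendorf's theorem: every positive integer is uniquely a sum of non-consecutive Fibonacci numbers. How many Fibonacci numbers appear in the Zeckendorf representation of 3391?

Greedily peel off the largest Fibonacci term at each step:
2584 ≤ 3391 < 4181, so take 2584; remainder 807
610 ≤ 807 < 987, so take 610; remainder 197
144 ≤ 197 < 233, so take 144; remainder 53
34 ≤ 53 < 55, so take 34; remainder 19
13 ≤ 19 < 21, so take 13; remainder 6
5 ≤ 6 < 8, so take 5; remainder 1
1 ≤ 1 < 2, so take 1; remainder 0
3391 = 2584 + 610 + 144 + 34 + 13 + 5 + 1, which has 7 terms.

7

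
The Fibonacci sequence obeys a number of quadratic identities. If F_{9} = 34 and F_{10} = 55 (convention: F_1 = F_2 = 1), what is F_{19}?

4181

By F_{2k+1} = F_k² + F_{k+1}²: F_{19} = 34² + 55² = 1156 + 3025 = 4181.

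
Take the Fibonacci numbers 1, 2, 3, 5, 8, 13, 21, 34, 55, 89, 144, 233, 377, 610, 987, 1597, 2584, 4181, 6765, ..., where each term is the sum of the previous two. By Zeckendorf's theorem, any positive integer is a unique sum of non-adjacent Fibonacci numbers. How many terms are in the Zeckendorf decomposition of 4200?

4

4200: greatest Fibonacci not exceeding it is 4181, leaving 19
19: greatest Fibonacci not exceeding it is 13, leaving 6
6: greatest Fibonacci not exceeding it is 5, leaving 1
1: greatest Fibonacci not exceeding it is 1, leaving 0
4200 = 4181 + 13 + 5 + 1, which has 4 terms.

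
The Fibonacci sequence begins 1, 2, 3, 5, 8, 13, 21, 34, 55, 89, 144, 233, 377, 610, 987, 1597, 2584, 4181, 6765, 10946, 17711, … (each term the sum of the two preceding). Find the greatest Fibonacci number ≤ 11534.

10946 ≤ 11534 < 17711, so the largest Fibonacci number not exceeding 11534 is 10946.

10946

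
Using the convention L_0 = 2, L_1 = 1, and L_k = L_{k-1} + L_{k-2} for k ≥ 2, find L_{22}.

Iterating the recurrence up to L_{16} = 2207 and L_{15} = 1364:
L_{17} = L_{16} + L_{15} = 2207 + 1364 = 3571
L_{18} = L_{17} + L_{16} = 3571 + 2207 = 5778
L_{19} = L_{18} + L_{17} = 5778 + 3571 = 9349
L_{20} = L_{19} + L_{18} = 9349 + 5778 = 15127
L_{21} = L_{20} + L_{19} = 15127 + 9349 = 24476
L_{22} = L_{21} + L_{20} = 24476 + 15127 = 39603

39603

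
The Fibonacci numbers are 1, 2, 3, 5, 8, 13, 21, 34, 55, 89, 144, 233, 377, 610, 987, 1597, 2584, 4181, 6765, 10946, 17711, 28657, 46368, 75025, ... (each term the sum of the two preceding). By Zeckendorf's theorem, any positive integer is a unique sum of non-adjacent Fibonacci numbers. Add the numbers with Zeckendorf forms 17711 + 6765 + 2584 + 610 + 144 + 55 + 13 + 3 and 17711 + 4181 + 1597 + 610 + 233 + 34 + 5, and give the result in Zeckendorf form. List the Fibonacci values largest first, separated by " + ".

46368 + 4181 + 1597 + 89 + 21

The two numbers are 27885 and 24371, so their sum is 52256.
Repeatedly subtract the largest Fibonacci number that fits:
52256 − 46368 = 5888
5888 − 4181 = 1707
1707 − 1597 = 110
110 − 89 = 21
21 − 21 = 0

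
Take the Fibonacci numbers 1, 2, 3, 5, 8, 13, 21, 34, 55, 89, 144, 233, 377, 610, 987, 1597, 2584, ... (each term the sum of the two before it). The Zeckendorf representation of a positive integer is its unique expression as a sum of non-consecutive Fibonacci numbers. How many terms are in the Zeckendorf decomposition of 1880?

Greedy algorithm:
subtract 1597 from 1880: 283 remains
subtract 233 from 283: 50 remains
subtract 34 from 50: 16 remains
subtract 13 from 16: 3 remains
subtract 3 from 3: 0 remains
1880 = 1597 + 233 + 34 + 13 + 3, which has 5 terms.

5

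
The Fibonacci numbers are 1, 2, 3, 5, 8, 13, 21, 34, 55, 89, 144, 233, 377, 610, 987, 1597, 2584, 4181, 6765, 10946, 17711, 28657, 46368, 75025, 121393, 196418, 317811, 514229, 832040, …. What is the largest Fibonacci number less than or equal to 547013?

514229

514229 ≤ 547013 < 832040, so the largest Fibonacci number not exceeding 547013 is 514229.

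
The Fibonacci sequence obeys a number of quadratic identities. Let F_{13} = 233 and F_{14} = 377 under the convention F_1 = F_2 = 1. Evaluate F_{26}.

121393

By the doubling identity F_{2k} = F_k(2F_{k+1} − F_k): F_{26} = 233·(2·377 − 233) = 233·521 = 121393.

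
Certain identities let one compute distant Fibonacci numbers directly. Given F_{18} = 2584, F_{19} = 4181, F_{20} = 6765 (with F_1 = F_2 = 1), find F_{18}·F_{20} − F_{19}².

2584·6765 − 4181² = 17480760 − 17480761 = -1. (Cassini's identity: F_{k−1}F_{k+1} − F_k² = (−1)^k.)

-1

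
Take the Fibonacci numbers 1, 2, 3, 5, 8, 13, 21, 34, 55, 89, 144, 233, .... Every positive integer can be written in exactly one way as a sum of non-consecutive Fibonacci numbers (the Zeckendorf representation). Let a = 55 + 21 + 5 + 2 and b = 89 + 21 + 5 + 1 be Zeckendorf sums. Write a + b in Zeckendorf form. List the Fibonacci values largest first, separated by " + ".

The two numbers are 83 and 116, so their sum is 199.
Repeatedly subtract the largest Fibonacci number that fits:
subtract 144 from 199: 55 remains
subtract 55 from 55: 0 remains

144 + 55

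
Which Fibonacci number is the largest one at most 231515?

196418 ≤ 231515 < 317811, so the largest Fibonacci number not exceeding 231515 is 196418.

196418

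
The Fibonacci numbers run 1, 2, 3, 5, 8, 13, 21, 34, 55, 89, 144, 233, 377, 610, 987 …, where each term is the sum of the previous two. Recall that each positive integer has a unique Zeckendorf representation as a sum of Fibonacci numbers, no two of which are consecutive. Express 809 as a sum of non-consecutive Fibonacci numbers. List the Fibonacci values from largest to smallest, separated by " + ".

Greedy algorithm:
take 610 (≤ 809); 809 − 610 = 199
take 144 (≤ 199); 199 − 144 = 55
take 55 (≤ 55); 55 − 55 = 0
So 809 = 610 + 144 + 55, with no two terms consecutive in the sequence.

610 + 144 + 55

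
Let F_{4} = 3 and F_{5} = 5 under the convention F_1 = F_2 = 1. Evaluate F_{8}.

By the doubling identity F_{2k} = F_k(2F_{k+1} − F_k): F_{8} = 3·(2·5 − 3) = 3·7 = 21.

21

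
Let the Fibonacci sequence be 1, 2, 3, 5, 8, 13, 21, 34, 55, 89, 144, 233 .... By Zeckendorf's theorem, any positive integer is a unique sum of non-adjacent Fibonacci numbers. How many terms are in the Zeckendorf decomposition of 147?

2

Greedy algorithm:
subtract 144 from 147: 3 remains
subtract 3 from 3: 0 remains
147 = 144 + 3, which has 2 terms.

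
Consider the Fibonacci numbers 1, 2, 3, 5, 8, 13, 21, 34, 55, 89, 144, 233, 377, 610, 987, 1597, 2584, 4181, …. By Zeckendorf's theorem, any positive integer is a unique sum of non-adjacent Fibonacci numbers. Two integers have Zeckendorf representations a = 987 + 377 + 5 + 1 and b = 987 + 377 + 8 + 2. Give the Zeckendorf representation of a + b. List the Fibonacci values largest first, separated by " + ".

The two numbers are 1370 and 1374, so their sum is 2744.
Greedy algorithm:
2744: greatest Fibonacci not exceeding it is 2584, leaving 160
160: greatest Fibonacci not exceeding it is 144, leaving 16
16: greatest Fibonacci not exceeding it is 13, leaving 3
3: greatest Fibonacci not exceeding it is 3, leaving 0

2584 + 144 + 13 + 3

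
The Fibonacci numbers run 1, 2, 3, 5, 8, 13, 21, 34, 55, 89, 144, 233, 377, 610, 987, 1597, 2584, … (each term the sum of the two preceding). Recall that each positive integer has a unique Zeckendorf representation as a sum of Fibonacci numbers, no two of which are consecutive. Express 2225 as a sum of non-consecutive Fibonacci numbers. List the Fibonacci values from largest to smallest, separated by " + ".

largest Fibonacci ≤ 2225 is 1597; 2225 − 1597 = 628
largest Fibonacci ≤ 628 is 610; 628 − 610 = 18
largest Fibonacci ≤ 18 is 13; 18 − 13 = 5
largest Fibonacci ≤ 5 is 5; 5 − 5 = 0
So 2225 = 1597 + 610 + 13 + 5, with no two terms consecutive in the sequence.

1597 + 610 + 13 + 5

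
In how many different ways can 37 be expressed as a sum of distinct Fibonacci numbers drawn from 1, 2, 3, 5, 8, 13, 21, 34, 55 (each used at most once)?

Each representation comes from the Zeckendorf form by replacing some F_k with F_{k−1} + F_{k−2} where possible.
37 = 34+3 = 34+2+1 = 21+13+3 = 21+13+2+1 = 21+8+5+3 = … (1 more), for 6 in all.

6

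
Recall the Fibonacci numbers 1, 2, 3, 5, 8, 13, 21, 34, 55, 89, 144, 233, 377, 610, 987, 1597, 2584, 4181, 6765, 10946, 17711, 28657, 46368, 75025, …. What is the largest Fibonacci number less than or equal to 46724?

46368

46368 ≤ 46724 < 75025, so the largest Fibonacci number not exceeding 46724 is 46368.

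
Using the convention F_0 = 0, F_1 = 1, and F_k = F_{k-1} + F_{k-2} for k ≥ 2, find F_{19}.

4181

Iterating the recurrence up to F_{15} = 610 and F_{14} = 377:
F_{16} = F_{15} + F_{14} = 610 + 377 = 987
F_{17} = F_{16} + F_{15} = 987 + 610 = 1597
F_{18} = F_{17} + F_{16} = 1597 + 987 = 2584
F_{19} = F_{18} + F_{17} = 2584 + 1597 = 4181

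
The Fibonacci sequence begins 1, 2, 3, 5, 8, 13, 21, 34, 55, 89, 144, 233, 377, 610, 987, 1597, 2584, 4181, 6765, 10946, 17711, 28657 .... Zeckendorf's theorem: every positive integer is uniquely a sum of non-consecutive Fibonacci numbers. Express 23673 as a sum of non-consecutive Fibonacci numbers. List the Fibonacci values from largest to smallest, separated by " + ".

17711 + 4181 + 1597 + 144 + 34 + 5 + 1

largest Fibonacci ≤ 23673 is 17711; 23673 − 17711 = 5962
largest Fibonacci ≤ 5962 is 4181; 5962 − 4181 = 1781
largest Fibonacci ≤ 1781 is 1597; 1781 − 1597 = 184
largest Fibonacci ≤ 184 is 144; 184 − 144 = 40
largest Fibonacci ≤ 40 is 34; 40 − 34 = 6
largest Fibonacci ≤ 6 is 5; 6 − 5 = 1
largest Fibonacci ≤ 1 is 1; 1 − 1 = 0
So 23673 = 17711 + 4181 + 1597 + 144 + 34 + 5 + 1, with no two terms consecutive in the sequence.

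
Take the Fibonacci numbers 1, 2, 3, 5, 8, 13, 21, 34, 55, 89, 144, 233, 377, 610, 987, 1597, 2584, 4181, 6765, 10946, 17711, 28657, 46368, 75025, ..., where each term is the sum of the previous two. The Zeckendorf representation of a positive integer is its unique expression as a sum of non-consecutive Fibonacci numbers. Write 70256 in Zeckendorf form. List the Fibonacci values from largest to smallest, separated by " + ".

46368 + 17711 + 4181 + 1597 + 377 + 21 + 1

subtract 46368 from 70256: 23888 remains
subtract 17711 from 23888: 6177 remains
subtract 4181 from 6177: 1996 remains
subtract 1597 from 1996: 399 remains
subtract 377 from 399: 22 remains
subtract 21 from 22: 1 remains
subtract 1 from 1: 0 remains
So 70256 = 46368 + 17711 + 4181 + 1597 + 377 + 21 + 1, with no two terms consecutive in the sequence.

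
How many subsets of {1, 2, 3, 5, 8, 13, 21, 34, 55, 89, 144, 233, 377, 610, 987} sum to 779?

Each representation comes from the Zeckendorf form by replacing some F_k with F_{k−1} + F_{k−2} where possible.
779 = 610+144+21+3+1 = 610+144+13+8+3+1 = 610+89+55+21+3+1 = … (7 more), for 10 in all.

10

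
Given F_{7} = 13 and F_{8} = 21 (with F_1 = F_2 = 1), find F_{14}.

By the doubling identity F_{2k} = F_k(2F_{k+1} − F_k): F_{14} = 13·(2·21 − 13) = 13·29 = 377.

377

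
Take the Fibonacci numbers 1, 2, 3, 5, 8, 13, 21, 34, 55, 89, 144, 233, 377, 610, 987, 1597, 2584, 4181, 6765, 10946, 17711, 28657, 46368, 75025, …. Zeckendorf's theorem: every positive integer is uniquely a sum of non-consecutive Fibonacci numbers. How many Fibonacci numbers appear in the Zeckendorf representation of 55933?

55933 − 46368 = 9565
9565 − 6765 = 2800
2800 − 2584 = 216
216 − 144 = 72
72 − 55 = 17
17 − 13 = 4
4 − 3 = 1
1 − 1 = 0
55933 = 46368 + 6765 + 2584 + 144 + 55 + 13 + 3 + 1, which has 8 terms.

8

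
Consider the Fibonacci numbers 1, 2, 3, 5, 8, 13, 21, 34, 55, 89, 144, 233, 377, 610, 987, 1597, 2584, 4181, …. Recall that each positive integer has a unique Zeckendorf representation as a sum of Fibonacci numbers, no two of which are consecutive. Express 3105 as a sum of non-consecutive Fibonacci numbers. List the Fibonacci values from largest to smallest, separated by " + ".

2584 + 377 + 144

Greedily peel off the largest Fibonacci term at each step:
subtract 2584 from 3105: 521 remains
subtract 377 from 521: 144 remains
subtract 144 from 144: 0 remains
So 3105 = 2584 + 377 + 144, with no two terms consecutive in the sequence.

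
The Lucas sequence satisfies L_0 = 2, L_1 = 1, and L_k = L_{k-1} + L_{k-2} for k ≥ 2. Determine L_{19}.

9349

Iterating the recurrence up to L_{12} = 322 and L_{11} = 199:
L_{13} = L_{12} + L_{11} = 322 + 199 = 521
L_{14} = L_{13} + L_{12} = 521 + 322 = 843
L_{15} = L_{14} + L_{13} = 843 + 521 = 1364
L_{16} = L_{15} + L_{14} = 1364 + 843 = 2207
L_{17} = L_{16} + L_{15} = 2207 + 1364 = 3571
L_{18} = L_{17} + L_{16} = 3571 + 2207 = 5778
L_{19} = L_{18} + L_{17} = 5778 + 3571 = 9349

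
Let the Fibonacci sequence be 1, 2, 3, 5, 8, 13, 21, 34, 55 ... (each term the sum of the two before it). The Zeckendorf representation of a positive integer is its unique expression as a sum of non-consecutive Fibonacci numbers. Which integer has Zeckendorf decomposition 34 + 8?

34 + 8 = 42.

42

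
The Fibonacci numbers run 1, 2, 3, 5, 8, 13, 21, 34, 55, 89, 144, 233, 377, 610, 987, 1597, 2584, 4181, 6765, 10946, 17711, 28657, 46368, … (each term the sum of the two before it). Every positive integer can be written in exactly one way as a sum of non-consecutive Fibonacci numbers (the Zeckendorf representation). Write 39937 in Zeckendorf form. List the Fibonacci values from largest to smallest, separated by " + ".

Greedily peel off the largest Fibonacci term at each step:
28657 ≤ 39937 < 46368, so take 28657; remainder 11280
10946 ≤ 11280 < 17711, so take 10946; remainder 334
233 ≤ 334 < 377, so take 233; remainder 101
89 ≤ 101 < 144, so take 89; remainder 12
8 ≤ 12 < 13, so take 8; remainder 4
3 ≤ 4 < 5, so take 3; remainder 1
1 ≤ 1 < 2, so take 1; remainder 0
So 39937 = 28657 + 10946 + 233 + 89 + 8 + 3 + 1, with no two terms consecutive in the sequence.

28657 + 10946 + 233 + 89 + 8 + 3 + 1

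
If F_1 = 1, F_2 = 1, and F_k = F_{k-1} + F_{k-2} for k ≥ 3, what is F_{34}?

Iterating the recurrence up to F_{29} = 514229 and F_{28} = 317811:
F_{30} = F_{29} + F_{28} = 514229 + 317811 = 832040
F_{31} = F_{30} + F_{29} = 832040 + 514229 = 1346269
F_{32} = F_{31} + F_{30} = 1346269 + 832040 = 2178309
F_{33} = F_{32} + F_{31} = 2178309 + 1346269 = 3524578
F_{34} = F_{33} + F_{32} = 3524578 + 2178309 = 5702887

5702887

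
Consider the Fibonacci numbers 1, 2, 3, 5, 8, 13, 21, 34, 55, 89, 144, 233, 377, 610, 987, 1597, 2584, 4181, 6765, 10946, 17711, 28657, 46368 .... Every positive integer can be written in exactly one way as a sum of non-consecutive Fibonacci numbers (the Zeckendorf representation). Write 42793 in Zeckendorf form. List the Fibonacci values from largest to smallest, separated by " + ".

largest Fibonacci ≤ 42793 is 28657; 42793 − 28657 = 14136
largest Fibonacci ≤ 14136 is 10946; 14136 − 10946 = 3190
largest Fibonacci ≤ 3190 is 2584; 3190 − 2584 = 606
largest Fibonacci ≤ 606 is 377; 606 − 377 = 229
largest Fibonacci ≤ 229 is 144; 229 − 144 = 85
largest Fibonacci ≤ 85 is 55; 85 − 55 = 30
largest Fibonacci ≤ 30 is 21; 30 − 21 = 9
largest Fibonacci ≤ 9 is 8; 9 − 8 = 1
largest Fibonacci ≤ 1 is 1; 1 − 1 = 0
So 42793 = 28657 + 10946 + 2584 + 377 + 144 + 55 + 21 + 8 + 1, with no two terms consecutive in the sequence.

28657 + 10946 + 2584 + 377 + 144 + 55 + 21 + 8 + 1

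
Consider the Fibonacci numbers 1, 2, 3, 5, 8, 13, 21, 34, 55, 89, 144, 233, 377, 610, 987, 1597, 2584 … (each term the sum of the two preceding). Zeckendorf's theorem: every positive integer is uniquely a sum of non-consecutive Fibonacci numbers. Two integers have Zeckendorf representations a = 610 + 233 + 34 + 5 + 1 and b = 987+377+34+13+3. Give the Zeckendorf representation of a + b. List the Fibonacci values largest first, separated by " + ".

1597 + 610 + 89 + 1

The two numbers are 883 and 1414, so their sum is 2297.
subtract 1597 from 2297: 700 remains
subtract 610 from 700: 90 remains
subtract 89 from 90: 1 remains
subtract 1 from 1: 0 remains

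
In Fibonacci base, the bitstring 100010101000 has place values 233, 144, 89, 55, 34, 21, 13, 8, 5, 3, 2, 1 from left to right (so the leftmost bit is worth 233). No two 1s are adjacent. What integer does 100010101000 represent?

Summing the place values of the 1 bits: 233 + 34 + 13 + 5 = 285.

285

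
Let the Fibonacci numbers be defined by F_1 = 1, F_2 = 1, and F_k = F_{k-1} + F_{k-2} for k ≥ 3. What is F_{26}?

Iterating the recurrence up to F_{22} = 17711 and F_{21} = 10946:
F_{23} = F_{22} + F_{21} = 17711 + 10946 = 28657
F_{24} = F_{23} + F_{22} = 28657 + 17711 = 46368
F_{25} = F_{24} + F_{23} = 46368 + 28657 = 75025
F_{26} = F_{25} + F_{24} = 75025 + 46368 = 121393

121393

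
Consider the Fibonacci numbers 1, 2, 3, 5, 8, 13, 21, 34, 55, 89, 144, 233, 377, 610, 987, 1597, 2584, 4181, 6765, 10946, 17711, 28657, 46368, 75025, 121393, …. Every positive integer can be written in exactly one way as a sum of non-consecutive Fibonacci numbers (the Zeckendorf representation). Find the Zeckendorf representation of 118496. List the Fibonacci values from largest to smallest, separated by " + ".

take 75025 (≤ 118496); 118496 − 75025 = 43471
take 28657 (≤ 43471); 43471 − 28657 = 14814
take 10946 (≤ 14814); 14814 − 10946 = 3868
take 2584 (≤ 3868); 3868 − 2584 = 1284
take 987 (≤ 1284); 1284 − 987 = 297
take 233 (≤ 297); 297 − 233 = 64
take 55 (≤ 64); 64 − 55 = 9
take 8 (≤ 9); 9 − 8 = 1
take 1 (≤ 1); 1 − 1 = 0
So 118496 = 75025 + 28657 + 10946 + 2584 + 987 + 233 + 55 + 8 + 1, with no two terms consecutive in the sequence.

75025 + 28657 + 10946 + 2584 + 987 + 233 + 55 + 8 + 1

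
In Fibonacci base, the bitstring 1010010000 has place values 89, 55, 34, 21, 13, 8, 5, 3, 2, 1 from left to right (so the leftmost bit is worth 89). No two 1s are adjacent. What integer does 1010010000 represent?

131

Summing the place values of the 1 bits: 89 + 34 + 8 = 131.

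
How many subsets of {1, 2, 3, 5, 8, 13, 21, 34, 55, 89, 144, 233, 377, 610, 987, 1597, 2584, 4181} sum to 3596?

16

Starting from the Zeckendorf form and repeatedly splitting a term F_k into F_{k−1} + F_{k−2} (when neither is already used) reaches every representation.
3596 = 2584+987+21+3+1 = 2584+987+13+8+3+1 = 2584+610+377+21+3+1 = … (13 more), for 16 in all.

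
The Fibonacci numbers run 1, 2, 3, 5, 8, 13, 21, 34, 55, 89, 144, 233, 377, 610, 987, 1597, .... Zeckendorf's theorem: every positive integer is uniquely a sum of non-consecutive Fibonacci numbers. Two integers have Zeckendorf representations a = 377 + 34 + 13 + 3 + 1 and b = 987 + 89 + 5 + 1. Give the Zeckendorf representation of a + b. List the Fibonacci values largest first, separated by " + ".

The two numbers are 428 and 1082, so their sum is 1510.
987 ≤ 1510 < 1597, so take 987; remainder 523
377 ≤ 523 < 610, so take 377; remainder 146
144 ≤ 146 < 233, so take 144; remainder 2
2 ≤ 2 < 3, so take 2; remainder 0

987 + 377 + 144 + 2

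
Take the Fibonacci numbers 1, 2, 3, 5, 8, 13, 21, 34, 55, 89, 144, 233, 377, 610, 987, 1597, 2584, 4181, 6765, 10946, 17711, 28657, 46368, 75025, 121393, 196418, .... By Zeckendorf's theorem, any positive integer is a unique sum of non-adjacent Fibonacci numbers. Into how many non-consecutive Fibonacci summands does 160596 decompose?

9

subtract 121393 from 160596: 39203 remains
subtract 28657 from 39203: 10546 remains
subtract 6765 from 10546: 3781 remains
subtract 2584 from 3781: 1197 remains
subtract 987 from 1197: 210 remains
subtract 144 from 210: 66 remains
subtract 55 from 66: 11 remains
subtract 8 from 11: 3 remains
subtract 3 from 3: 0 remains
160596 = 121393 + 28657 + 6765 + 2584 + 987 + 144 + 55 + 8 + 3, which has 9 terms.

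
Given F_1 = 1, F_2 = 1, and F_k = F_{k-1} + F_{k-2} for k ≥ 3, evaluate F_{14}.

Iterating the recurrence up to F_{10} = 55 and F_{9} = 34:
F_{11} = F_{10} + F_{9} = 55 + 34 = 89
F_{12} = F_{11} + F_{10} = 89 + 55 = 144
F_{13} = F_{12} + F_{11} = 144 + 89 = 233
F_{14} = F_{13} + F_{12} = 233 + 144 = 377

377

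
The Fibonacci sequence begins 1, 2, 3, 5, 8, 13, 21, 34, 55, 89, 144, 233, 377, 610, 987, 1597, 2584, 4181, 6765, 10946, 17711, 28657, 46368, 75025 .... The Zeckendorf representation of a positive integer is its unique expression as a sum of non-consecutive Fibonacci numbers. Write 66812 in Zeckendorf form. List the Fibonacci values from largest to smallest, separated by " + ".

largest Fibonacci ≤ 66812 is 46368; 66812 − 46368 = 20444
largest Fibonacci ≤ 20444 is 17711; 20444 − 17711 = 2733
largest Fibonacci ≤ 2733 is 2584; 2733 − 2584 = 149
largest Fibonacci ≤ 149 is 144; 149 − 144 = 5
largest Fibonacci ≤ 5 is 5; 5 − 5 = 0
So 66812 = 46368 + 17711 + 2584 + 144 + 5, with no two terms consecutive in the sequence.

46368 + 17711 + 2584 + 144 + 5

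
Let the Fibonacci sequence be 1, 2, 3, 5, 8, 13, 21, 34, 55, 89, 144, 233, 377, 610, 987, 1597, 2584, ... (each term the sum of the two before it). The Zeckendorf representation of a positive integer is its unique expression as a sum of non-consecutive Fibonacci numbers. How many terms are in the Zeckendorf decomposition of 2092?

Repeatedly subtract the largest Fibonacci number that fits:
take 1597 (≤ 2092); 2092 − 1597 = 495
take 377 (≤ 495); 495 − 377 = 118
take 89 (≤ 118); 118 − 89 = 29
take 21 (≤ 29); 29 − 21 = 8
take 8 (≤ 8); 8 − 8 = 0
2092 = 1597 + 377 + 89 + 21 + 8, which has 5 terms.

5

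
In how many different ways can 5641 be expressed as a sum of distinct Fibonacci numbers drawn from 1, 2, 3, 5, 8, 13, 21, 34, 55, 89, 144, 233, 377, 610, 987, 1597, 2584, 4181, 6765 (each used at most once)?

Starting from the Zeckendorf form and repeatedly splitting a term F_k into F_{k−1} + F_{k−2} (when neither is already used) reaches every representation.
5641 = 4181+987+377+89+5+2 = 4181+987+377+55+34+5+2 = 4181+987+233+144+89+5+2 = 2584+1597+987+377+89+5+2 = 4181+987+377+55+21+13+5+2 = … (13 more), for 18 in all.

18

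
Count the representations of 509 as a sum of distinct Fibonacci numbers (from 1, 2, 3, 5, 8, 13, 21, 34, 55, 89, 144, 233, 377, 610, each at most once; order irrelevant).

Starting from the Zeckendorf form and repeatedly splitting a term F_k into F_{k−1} + F_{k−2} (when neither is already used) reaches every representation.
509 = 377+89+34+8+1 = 377+89+34+5+3+1 = 377+89+21+13+8+1 = … (9 more), for 12 in all.

12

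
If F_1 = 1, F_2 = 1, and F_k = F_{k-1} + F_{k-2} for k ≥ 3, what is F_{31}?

1346269

Iterating the recurrence up to F_{26} = 121393 and F_{25} = 75025:
F_{27} = F_{26} + F_{25} = 121393 + 75025 = 196418
F_{28} = F_{27} + F_{26} = 196418 + 121393 = 317811
F_{29} = F_{28} + F_{27} = 317811 + 196418 = 514229
F_{30} = F_{29} + F_{28} = 514229 + 317811 = 832040
F_{31} = F_{30} + F_{29} = 832040 + 514229 = 1346269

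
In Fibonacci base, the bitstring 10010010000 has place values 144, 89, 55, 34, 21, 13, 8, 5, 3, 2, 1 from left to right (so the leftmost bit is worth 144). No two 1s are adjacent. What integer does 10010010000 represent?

Summing the place values of the 1 bits: 144 + 34 + 8 = 186.

186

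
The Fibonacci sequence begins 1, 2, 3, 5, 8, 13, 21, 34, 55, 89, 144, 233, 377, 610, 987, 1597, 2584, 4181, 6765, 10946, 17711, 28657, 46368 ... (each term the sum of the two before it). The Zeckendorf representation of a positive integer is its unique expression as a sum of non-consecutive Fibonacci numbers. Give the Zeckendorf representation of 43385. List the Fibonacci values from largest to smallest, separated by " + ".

Greedy algorithm:
take 28657 (≤ 43385); 43385 − 28657 = 14728
take 10946 (≤ 14728); 14728 − 10946 = 3782
take 2584 (≤ 3782); 3782 − 2584 = 1198
take 987 (≤ 1198); 1198 − 987 = 211
take 144 (≤ 211); 211 − 144 = 67
take 55 (≤ 67); 67 − 55 = 12
take 8 (≤ 12); 12 − 8 = 4
take 3 (≤ 4); 4 − 3 = 1
take 1 (≤ 1); 1 − 1 = 0
So 43385 = 28657 + 10946 + 2584 + 987 + 144 + 55 + 8 + 3 + 1, with no two terms consecutive in the sequence.

28657 + 10946 + 2584 + 987 + 144 + 55 + 8 + 3 + 1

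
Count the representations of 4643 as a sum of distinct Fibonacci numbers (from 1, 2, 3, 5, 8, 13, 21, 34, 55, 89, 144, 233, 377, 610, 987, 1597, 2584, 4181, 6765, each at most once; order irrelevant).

Each representation comes from the Zeckendorf form by replacing some F_k with F_{k−1} + F_{k−2} where possible.
4643 = 4181+377+55+21+8+1 = 4181+377+55+21+5+3+1 = 4181+233+144+55+21+8+1 = 2584+1597+377+55+21+8+1 = 4181+377+55+13+8+5+3+1 = … (22 more), for 27 in all.

27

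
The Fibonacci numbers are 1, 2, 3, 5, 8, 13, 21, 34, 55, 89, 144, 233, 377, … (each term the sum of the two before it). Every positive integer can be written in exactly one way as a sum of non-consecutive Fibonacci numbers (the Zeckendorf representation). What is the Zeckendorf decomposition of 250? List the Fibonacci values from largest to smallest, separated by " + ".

233 + 13 + 3 + 1

take 233 (≤ 250); 250 − 233 = 17
take 13 (≤ 17); 17 − 13 = 4
take 3 (≤ 4); 4 − 3 = 1
take 1 (≤ 1); 1 − 1 = 0
So 250 = 233 + 13 + 3 + 1, with no two terms consecutive in the sequence.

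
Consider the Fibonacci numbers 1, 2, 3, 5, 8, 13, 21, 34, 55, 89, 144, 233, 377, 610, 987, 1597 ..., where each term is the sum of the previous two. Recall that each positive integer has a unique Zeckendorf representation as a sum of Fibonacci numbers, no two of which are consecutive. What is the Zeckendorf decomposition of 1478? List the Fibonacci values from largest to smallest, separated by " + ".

Greedily peel off the largest Fibonacci term at each step:
1478: greatest Fibonacci not exceeding it is 987, leaving 491
491: greatest Fibonacci not exceeding it is 377, leaving 114
114: greatest Fibonacci not exceeding it is 89, leaving 25
25: greatest Fibonacci not exceeding it is 21, leaving 4
4: greatest Fibonacci not exceeding it is 3, leaving 1
1: greatest Fibonacci not exceeding it is 1, leaving 0
So 1478 = 987 + 377 + 89 + 21 + 3 + 1, with no two terms consecutive in the sequence.

987 + 377 + 89 + 21 + 3 + 1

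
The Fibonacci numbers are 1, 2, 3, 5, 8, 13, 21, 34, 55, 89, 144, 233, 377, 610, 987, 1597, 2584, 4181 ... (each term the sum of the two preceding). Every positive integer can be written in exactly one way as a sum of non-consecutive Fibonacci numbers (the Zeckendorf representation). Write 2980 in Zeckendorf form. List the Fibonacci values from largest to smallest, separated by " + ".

2584 + 377 + 13 + 5 + 1

Greedy algorithm:
subtract 2584 from 2980: 396 remains
subtract 377 from 396: 19 remains
subtract 13 from 19: 6 remains
subtract 5 from 6: 1 remains
subtract 1 from 1: 0 remains
So 2980 = 2584 + 377 + 13 + 5 + 1, with no two terms consecutive in the sequence.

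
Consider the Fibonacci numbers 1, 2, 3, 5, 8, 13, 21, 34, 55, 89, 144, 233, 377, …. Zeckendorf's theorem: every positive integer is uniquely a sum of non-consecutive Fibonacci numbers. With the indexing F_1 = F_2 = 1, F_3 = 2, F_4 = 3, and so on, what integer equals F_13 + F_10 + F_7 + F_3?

F_13 + F_10 + F_7 + F_3 = 233 + 55 + 13 + 2 = 303.

303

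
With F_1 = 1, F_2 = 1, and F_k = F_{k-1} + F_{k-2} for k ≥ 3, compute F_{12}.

144

Iterating the recurrence up to F_{8} = 21 and F_{7} = 13:
F_{9} = F_{8} + F_{7} = 21 + 13 = 34
F_{10} = F_{9} + F_{8} = 34 + 21 = 55
F_{11} = F_{10} + F_{9} = 55 + 34 = 89
F_{12} = F_{11} + F_{10} = 89 + 55 = 144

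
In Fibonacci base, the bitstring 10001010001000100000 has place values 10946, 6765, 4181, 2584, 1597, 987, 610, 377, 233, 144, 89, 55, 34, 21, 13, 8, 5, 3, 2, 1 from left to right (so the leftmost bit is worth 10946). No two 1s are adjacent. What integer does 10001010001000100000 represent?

Summing the place values of the 1 bits: 10946 + 1597 + 610 + 89 + 13 = 13255.

13255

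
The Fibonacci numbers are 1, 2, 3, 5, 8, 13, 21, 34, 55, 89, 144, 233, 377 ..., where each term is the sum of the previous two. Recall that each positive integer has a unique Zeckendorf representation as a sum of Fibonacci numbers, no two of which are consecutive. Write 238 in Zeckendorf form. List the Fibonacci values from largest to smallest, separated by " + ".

233 + 5

Repeatedly subtract the largest Fibonacci number that fits:
233 ≤ 238 < 377, so take 233; remainder 5
5 ≤ 5 < 8, so take 5; remainder 0
So 238 = 233 + 5, with no two terms consecutive in the sequence.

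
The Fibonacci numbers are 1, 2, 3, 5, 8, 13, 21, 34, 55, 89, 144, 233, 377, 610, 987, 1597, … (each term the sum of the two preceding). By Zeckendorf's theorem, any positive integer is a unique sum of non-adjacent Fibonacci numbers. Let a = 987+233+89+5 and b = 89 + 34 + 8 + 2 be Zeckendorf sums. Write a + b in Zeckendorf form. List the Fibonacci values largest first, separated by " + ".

The two numbers are 1314 and 133, so their sum is 1447.
1447 − 987 = 460
460 − 377 = 83
83 − 55 = 28
28 − 21 = 7
7 − 5 = 2
2 − 2 = 0

987 + 377 + 55 + 21 + 5 + 2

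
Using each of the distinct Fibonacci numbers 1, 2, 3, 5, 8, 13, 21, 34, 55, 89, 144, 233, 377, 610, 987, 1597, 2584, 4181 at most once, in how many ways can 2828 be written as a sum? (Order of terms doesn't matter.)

36

Each representation comes from the Zeckendorf form by replacing some F_k with F_{k−1} + F_{k−2} where possible.
2828 = 2584+233+8+3 = 2584+233+8+2+1 = 2584+144+89+8+3 = … (33 more), for 36 in all.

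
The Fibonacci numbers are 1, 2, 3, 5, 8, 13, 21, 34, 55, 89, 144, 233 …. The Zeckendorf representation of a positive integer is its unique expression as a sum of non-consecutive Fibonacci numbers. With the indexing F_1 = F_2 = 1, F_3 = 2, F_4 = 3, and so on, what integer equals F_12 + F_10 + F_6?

207

F_12 + F_10 + F_6 = 144 + 55 + 8 = 207.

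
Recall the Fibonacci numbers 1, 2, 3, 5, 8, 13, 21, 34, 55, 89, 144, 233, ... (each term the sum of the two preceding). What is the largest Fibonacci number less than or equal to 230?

144

144 ≤ 230 < 233, so the largest Fibonacci number not exceeding 230 is 144.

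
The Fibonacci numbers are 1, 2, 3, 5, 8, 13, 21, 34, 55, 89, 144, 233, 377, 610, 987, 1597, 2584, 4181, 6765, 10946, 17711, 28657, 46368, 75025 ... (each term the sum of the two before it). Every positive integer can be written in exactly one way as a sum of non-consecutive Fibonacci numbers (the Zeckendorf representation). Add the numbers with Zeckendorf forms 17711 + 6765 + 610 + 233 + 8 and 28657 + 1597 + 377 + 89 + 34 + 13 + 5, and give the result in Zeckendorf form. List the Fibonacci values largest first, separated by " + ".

The two numbers are 25327 and 30772, so their sum is 56099.
56099: greatest Fibonacci not exceeding it is 46368, leaving 9731
9731: greatest Fibonacci not exceeding it is 6765, leaving 2966
2966: greatest Fibonacci not exceeding it is 2584, leaving 382
382: greatest Fibonacci not exceeding it is 377, leaving 5
5: greatest Fibonacci not exceeding it is 5, leaving 0

46368 + 6765 + 2584 + 377 + 5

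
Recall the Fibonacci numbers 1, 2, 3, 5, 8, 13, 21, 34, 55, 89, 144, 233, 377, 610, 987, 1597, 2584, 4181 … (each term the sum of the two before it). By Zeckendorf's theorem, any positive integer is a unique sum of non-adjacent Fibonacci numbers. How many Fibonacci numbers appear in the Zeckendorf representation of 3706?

7

Greedy algorithm:
take 2584 (≤ 3706); 3706 − 2584 = 1122
take 987 (≤ 1122); 1122 − 987 = 135
take 89 (≤ 135); 135 − 89 = 46
take 34 (≤ 46); 46 − 34 = 12
take 8 (≤ 12); 12 − 8 = 4
take 3 (≤ 4); 4 − 3 = 1
take 1 (≤ 1); 1 − 1 = 0
3706 = 2584 + 987 + 89 + 34 + 8 + 3 + 1, which has 7 terms.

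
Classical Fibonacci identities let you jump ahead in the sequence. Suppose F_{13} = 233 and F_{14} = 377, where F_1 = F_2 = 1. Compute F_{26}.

By the doubling identity F_{2k} = F_k(2F_{k+1} − F_k): F_{26} = 233·(2·377 − 233) = 233·521 = 121393.

121393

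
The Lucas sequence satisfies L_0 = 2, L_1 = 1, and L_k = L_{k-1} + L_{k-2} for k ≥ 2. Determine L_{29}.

1149851

Iterating the recurrence up to L_{24} = 103682 and L_{23} = 64079:
L_{25} = L_{24} + L_{23} = 103682 + 64079 = 167761
L_{26} = L_{25} + L_{24} = 167761 + 103682 = 271443
L_{27} = L_{26} + L_{25} = 271443 + 167761 = 439204
L_{28} = L_{27} + L_{26} = 439204 + 271443 = 710647
L_{29} = L_{28} + L_{27} = 710647 + 439204 = 1149851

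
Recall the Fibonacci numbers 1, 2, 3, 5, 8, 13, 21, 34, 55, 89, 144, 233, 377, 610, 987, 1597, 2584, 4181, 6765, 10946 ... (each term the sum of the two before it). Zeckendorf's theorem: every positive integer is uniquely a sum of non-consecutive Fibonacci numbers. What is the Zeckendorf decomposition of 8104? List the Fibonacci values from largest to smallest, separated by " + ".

Greedily peel off the largest Fibonacci term at each step:
largest Fibonacci ≤ 8104 is 6765; 8104 − 6765 = 1339
largest Fibonacci ≤ 1339 is 987; 1339 − 987 = 352
largest Fibonacci ≤ 352 is 233; 352 − 233 = 119
largest Fibonacci ≤ 119 is 89; 119 − 89 = 30
largest Fibonacci ≤ 30 is 21; 30 − 21 = 9
largest Fibonacci ≤ 9 is 8; 9 − 8 = 1
largest Fibonacci ≤ 1 is 1; 1 − 1 = 0
So 8104 = 6765 + 987 + 233 + 89 + 21 + 8 + 1, with no two terms consecutive in the sequence.

6765 + 987 + 233 + 89 + 21 + 8 + 1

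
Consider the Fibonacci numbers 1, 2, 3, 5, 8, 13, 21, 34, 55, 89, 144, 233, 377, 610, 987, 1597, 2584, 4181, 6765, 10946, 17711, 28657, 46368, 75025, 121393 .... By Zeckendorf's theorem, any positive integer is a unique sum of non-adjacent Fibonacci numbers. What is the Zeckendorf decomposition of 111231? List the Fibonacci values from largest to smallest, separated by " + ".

largest Fibonacci ≤ 111231 is 75025; 111231 − 75025 = 36206
largest Fibonacci ≤ 36206 is 28657; 36206 − 28657 = 7549
largest Fibonacci ≤ 7549 is 6765; 7549 − 6765 = 784
largest Fibonacci ≤ 784 is 610; 784 − 610 = 174
largest Fibonacci ≤ 174 is 144; 174 − 144 = 30
largest Fibonacci ≤ 30 is 21; 30 − 21 = 9
largest Fibonacci ≤ 9 is 8; 9 − 8 = 1
largest Fibonacci ≤ 1 is 1; 1 − 1 = 0
So 111231 = 75025 + 28657 + 6765 + 610 + 144 + 21 + 8 + 1, with no two terms consecutive in the sequence.

75025 + 28657 + 6765 + 610 + 144 + 21 + 8 + 1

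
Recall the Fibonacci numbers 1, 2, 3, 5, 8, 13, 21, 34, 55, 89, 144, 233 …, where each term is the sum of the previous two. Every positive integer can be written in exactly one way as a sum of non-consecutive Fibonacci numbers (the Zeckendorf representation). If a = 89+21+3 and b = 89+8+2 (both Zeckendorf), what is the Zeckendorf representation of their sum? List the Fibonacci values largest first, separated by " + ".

The two numbers are 113 and 99, so their sum is 212.
212: greatest Fibonacci not exceeding it is 144, leaving 68
68: greatest Fibonacci not exceeding it is 55, leaving 13
13: greatest Fibonacci not exceeding it is 13, leaving 0

144 + 55 + 13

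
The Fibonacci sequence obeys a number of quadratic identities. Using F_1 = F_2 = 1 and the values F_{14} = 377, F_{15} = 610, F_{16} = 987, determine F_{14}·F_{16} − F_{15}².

-1

377·987 − 610² = 372099 − 372100 = -1. (Cassini's identity: F_{k−1}F_{k+1} − F_k² = (−1)^k.)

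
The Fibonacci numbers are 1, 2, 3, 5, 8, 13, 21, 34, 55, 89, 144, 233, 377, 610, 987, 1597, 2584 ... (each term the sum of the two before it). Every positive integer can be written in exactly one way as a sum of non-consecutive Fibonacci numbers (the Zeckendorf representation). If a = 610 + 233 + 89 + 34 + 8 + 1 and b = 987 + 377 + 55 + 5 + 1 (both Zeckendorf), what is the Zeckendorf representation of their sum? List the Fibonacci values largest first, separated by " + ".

The two numbers are 975 and 1425, so their sum is 2400.
Greedily peel off the largest Fibonacci term at each step:
subtract 1597 from 2400: 803 remains
subtract 610 from 803: 193 remains
subtract 144 from 193: 49 remains
subtract 34 from 49: 15 remains
subtract 13 from 15: 2 remains
subtract 2 from 2: 0 remains

1597 + 610 + 144 + 34 + 13 + 2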